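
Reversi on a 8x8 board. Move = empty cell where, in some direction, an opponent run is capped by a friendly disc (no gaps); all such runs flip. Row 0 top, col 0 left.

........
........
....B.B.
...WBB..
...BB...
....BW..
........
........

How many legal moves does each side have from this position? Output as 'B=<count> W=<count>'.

Answer: B=6 W=3

Derivation:
-- B to move --
(2,2): flips 1 -> legal
(2,3): flips 1 -> legal
(3,2): flips 1 -> legal
(4,2): flips 1 -> legal
(4,5): no bracket -> illegal
(4,6): no bracket -> illegal
(5,6): flips 1 -> legal
(6,4): no bracket -> illegal
(6,5): no bracket -> illegal
(6,6): flips 1 -> legal
B mobility = 6
-- W to move --
(1,3): no bracket -> illegal
(1,4): no bracket -> illegal
(1,5): flips 1 -> legal
(1,6): no bracket -> illegal
(1,7): no bracket -> illegal
(2,3): no bracket -> illegal
(2,5): no bracket -> illegal
(2,7): no bracket -> illegal
(3,2): no bracket -> illegal
(3,6): flips 2 -> legal
(3,7): no bracket -> illegal
(4,2): no bracket -> illegal
(4,5): no bracket -> illegal
(4,6): no bracket -> illegal
(5,2): no bracket -> illegal
(5,3): flips 2 -> legal
(6,3): no bracket -> illegal
(6,4): no bracket -> illegal
(6,5): no bracket -> illegal
W mobility = 3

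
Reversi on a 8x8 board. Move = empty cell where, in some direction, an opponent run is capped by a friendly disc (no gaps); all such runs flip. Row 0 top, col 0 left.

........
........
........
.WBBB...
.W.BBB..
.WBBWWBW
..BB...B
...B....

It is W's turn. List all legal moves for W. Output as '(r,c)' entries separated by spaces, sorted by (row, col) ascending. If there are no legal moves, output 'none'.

Answer: (2,1) (2,2) (2,3) (2,4) (3,5) (3,6) (7,2) (7,4) (7,7)

Derivation:
(2,1): flips 2 -> legal
(2,2): flips 2 -> legal
(2,3): flips 1 -> legal
(2,4): flips 2 -> legal
(2,5): no bracket -> illegal
(3,5): flips 4 -> legal
(3,6): flips 1 -> legal
(4,2): no bracket -> illegal
(4,6): no bracket -> illegal
(4,7): no bracket -> illegal
(6,1): no bracket -> illegal
(6,4): no bracket -> illegal
(6,5): no bracket -> illegal
(6,6): no bracket -> illegal
(7,1): no bracket -> illegal
(7,2): flips 1 -> legal
(7,4): flips 2 -> legal
(7,6): no bracket -> illegal
(7,7): flips 1 -> legal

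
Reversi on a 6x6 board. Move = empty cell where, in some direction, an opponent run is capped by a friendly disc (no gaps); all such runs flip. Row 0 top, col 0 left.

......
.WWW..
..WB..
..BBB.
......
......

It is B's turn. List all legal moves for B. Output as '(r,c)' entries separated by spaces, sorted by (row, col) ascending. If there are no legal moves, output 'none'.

(0,0): flips 2 -> legal
(0,1): flips 1 -> legal
(0,2): flips 2 -> legal
(0,3): flips 1 -> legal
(0,4): no bracket -> illegal
(1,0): no bracket -> illegal
(1,4): no bracket -> illegal
(2,0): no bracket -> illegal
(2,1): flips 1 -> legal
(2,4): no bracket -> illegal
(3,1): no bracket -> illegal

Answer: (0,0) (0,1) (0,2) (0,3) (2,1)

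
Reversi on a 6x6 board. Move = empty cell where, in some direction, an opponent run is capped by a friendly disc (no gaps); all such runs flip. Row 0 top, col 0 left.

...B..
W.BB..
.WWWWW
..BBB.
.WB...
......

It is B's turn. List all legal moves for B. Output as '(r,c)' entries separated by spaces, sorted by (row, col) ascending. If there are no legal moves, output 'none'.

Answer: (1,1) (1,4) (1,5) (3,0) (3,1) (3,5) (4,0) (5,0)

Derivation:
(0,0): no bracket -> illegal
(0,1): no bracket -> illegal
(1,1): flips 1 -> legal
(1,4): flips 2 -> legal
(1,5): flips 1 -> legal
(2,0): no bracket -> illegal
(3,0): flips 1 -> legal
(3,1): flips 1 -> legal
(3,5): flips 1 -> legal
(4,0): flips 1 -> legal
(5,0): flips 1 -> legal
(5,1): no bracket -> illegal
(5,2): no bracket -> illegal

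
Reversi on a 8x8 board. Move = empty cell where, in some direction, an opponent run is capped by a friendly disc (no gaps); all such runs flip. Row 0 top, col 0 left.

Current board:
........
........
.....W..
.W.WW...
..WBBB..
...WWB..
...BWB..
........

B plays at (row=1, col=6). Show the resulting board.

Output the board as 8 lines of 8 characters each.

Place B at (1,6); scan 8 dirs for brackets.
Dir NW: first cell '.' (not opp) -> no flip
Dir N: first cell '.' (not opp) -> no flip
Dir NE: first cell '.' (not opp) -> no flip
Dir W: first cell '.' (not opp) -> no flip
Dir E: first cell '.' (not opp) -> no flip
Dir SW: opp run (2,5) (3,4) capped by B -> flip
Dir S: first cell '.' (not opp) -> no flip
Dir SE: first cell '.' (not opp) -> no flip
All flips: (2,5) (3,4)

Answer: ........
......B.
.....B..
.W.WB...
..WBBB..
...WWB..
...BWB..
........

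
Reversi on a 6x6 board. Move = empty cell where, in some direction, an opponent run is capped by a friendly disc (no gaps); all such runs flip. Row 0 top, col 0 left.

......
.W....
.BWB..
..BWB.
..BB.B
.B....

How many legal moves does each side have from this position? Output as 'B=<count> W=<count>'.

Answer: B=3 W=7

Derivation:
-- B to move --
(0,0): no bracket -> illegal
(0,1): flips 1 -> legal
(0,2): no bracket -> illegal
(1,0): no bracket -> illegal
(1,2): flips 1 -> legal
(1,3): no bracket -> illegal
(2,0): no bracket -> illegal
(2,4): flips 1 -> legal
(3,1): no bracket -> illegal
(4,4): no bracket -> illegal
B mobility = 3
-- W to move --
(1,0): no bracket -> illegal
(1,2): no bracket -> illegal
(1,3): flips 1 -> legal
(1,4): no bracket -> illegal
(2,0): flips 1 -> legal
(2,4): flips 1 -> legal
(2,5): no bracket -> illegal
(3,0): no bracket -> illegal
(3,1): flips 2 -> legal
(3,5): flips 1 -> legal
(4,0): no bracket -> illegal
(4,1): no bracket -> illegal
(4,4): no bracket -> illegal
(5,0): no bracket -> illegal
(5,2): flips 2 -> legal
(5,3): flips 1 -> legal
(5,4): no bracket -> illegal
(5,5): no bracket -> illegal
W mobility = 7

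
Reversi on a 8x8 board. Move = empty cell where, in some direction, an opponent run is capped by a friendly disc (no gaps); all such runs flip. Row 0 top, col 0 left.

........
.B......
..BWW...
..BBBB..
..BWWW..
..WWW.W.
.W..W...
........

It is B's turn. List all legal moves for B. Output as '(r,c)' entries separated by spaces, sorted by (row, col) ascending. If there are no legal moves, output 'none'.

(1,2): flips 1 -> legal
(1,3): flips 2 -> legal
(1,4): flips 2 -> legal
(1,5): flips 1 -> legal
(2,5): flips 2 -> legal
(3,6): no bracket -> illegal
(4,1): no bracket -> illegal
(4,6): flips 3 -> legal
(4,7): no bracket -> illegal
(5,0): no bracket -> illegal
(5,1): no bracket -> illegal
(5,5): flips 2 -> legal
(5,7): no bracket -> illegal
(6,0): no bracket -> illegal
(6,2): flips 3 -> legal
(6,3): flips 2 -> legal
(6,5): flips 2 -> legal
(6,6): no bracket -> illegal
(6,7): flips 2 -> legal
(7,0): flips 3 -> legal
(7,1): no bracket -> illegal
(7,2): no bracket -> illegal
(7,3): no bracket -> illegal
(7,4): flips 3 -> legal
(7,5): flips 2 -> legal

Answer: (1,2) (1,3) (1,4) (1,5) (2,5) (4,6) (5,5) (6,2) (6,3) (6,5) (6,7) (7,0) (7,4) (7,5)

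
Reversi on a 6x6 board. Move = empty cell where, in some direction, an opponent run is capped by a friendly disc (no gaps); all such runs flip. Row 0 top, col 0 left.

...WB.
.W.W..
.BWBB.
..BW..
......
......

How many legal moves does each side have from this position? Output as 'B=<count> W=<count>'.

-- B to move --
(0,0): no bracket -> illegal
(0,1): flips 1 -> legal
(0,2): flips 2 -> legal
(1,0): no bracket -> illegal
(1,2): flips 1 -> legal
(1,4): no bracket -> illegal
(2,0): no bracket -> illegal
(3,1): flips 2 -> legal
(3,4): flips 1 -> legal
(4,2): flips 1 -> legal
(4,3): flips 1 -> legal
(4,4): no bracket -> illegal
B mobility = 7
-- W to move --
(0,5): flips 1 -> legal
(1,0): no bracket -> illegal
(1,2): no bracket -> illegal
(1,4): no bracket -> illegal
(1,5): flips 1 -> legal
(2,0): flips 1 -> legal
(2,5): flips 2 -> legal
(3,0): no bracket -> illegal
(3,1): flips 2 -> legal
(3,4): no bracket -> illegal
(3,5): flips 1 -> legal
(4,1): no bracket -> illegal
(4,2): flips 1 -> legal
(4,3): no bracket -> illegal
W mobility = 7

Answer: B=7 W=7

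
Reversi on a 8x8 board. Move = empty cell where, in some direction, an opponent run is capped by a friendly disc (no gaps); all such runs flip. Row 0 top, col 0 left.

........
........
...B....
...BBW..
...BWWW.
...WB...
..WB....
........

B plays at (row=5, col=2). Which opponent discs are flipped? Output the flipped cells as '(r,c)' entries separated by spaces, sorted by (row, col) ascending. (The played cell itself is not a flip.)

Dir NW: first cell '.' (not opp) -> no flip
Dir N: first cell '.' (not opp) -> no flip
Dir NE: first cell 'B' (not opp) -> no flip
Dir W: first cell '.' (not opp) -> no flip
Dir E: opp run (5,3) capped by B -> flip
Dir SW: first cell '.' (not opp) -> no flip
Dir S: opp run (6,2), next='.' -> no flip
Dir SE: first cell 'B' (not opp) -> no flip

Answer: (5,3)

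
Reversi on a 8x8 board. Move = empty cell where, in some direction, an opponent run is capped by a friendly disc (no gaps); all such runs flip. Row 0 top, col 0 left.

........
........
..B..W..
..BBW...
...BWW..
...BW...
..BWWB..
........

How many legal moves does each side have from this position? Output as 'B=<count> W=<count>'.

Answer: B=6 W=10

Derivation:
-- B to move --
(1,4): no bracket -> illegal
(1,5): no bracket -> illegal
(1,6): flips 2 -> legal
(2,3): no bracket -> illegal
(2,4): no bracket -> illegal
(2,6): no bracket -> illegal
(3,5): flips 2 -> legal
(3,6): no bracket -> illegal
(4,6): flips 2 -> legal
(5,2): no bracket -> illegal
(5,5): flips 2 -> legal
(5,6): no bracket -> illegal
(7,2): no bracket -> illegal
(7,3): flips 1 -> legal
(7,4): no bracket -> illegal
(7,5): flips 1 -> legal
B mobility = 6
-- W to move --
(1,1): flips 2 -> legal
(1,2): no bracket -> illegal
(1,3): no bracket -> illegal
(2,1): flips 2 -> legal
(2,3): flips 3 -> legal
(2,4): no bracket -> illegal
(3,1): flips 2 -> legal
(4,1): no bracket -> illegal
(4,2): flips 2 -> legal
(5,1): no bracket -> illegal
(5,2): flips 2 -> legal
(5,5): no bracket -> illegal
(5,6): no bracket -> illegal
(6,1): flips 1 -> legal
(6,6): flips 1 -> legal
(7,1): flips 2 -> legal
(7,2): no bracket -> illegal
(7,3): no bracket -> illegal
(7,4): no bracket -> illegal
(7,5): no bracket -> illegal
(7,6): flips 1 -> legal
W mobility = 10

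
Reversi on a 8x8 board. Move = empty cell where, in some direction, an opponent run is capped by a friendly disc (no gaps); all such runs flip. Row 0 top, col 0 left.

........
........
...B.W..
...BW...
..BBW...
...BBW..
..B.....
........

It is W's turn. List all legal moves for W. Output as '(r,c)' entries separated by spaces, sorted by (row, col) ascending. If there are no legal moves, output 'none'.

Answer: (1,2) (2,2) (3,2) (4,1) (5,2) (6,4) (7,1)

Derivation:
(1,2): flips 1 -> legal
(1,3): no bracket -> illegal
(1,4): no bracket -> illegal
(2,2): flips 1 -> legal
(2,4): no bracket -> illegal
(3,1): no bracket -> illegal
(3,2): flips 1 -> legal
(4,1): flips 2 -> legal
(4,5): no bracket -> illegal
(5,1): no bracket -> illegal
(5,2): flips 3 -> legal
(6,1): no bracket -> illegal
(6,3): no bracket -> illegal
(6,4): flips 1 -> legal
(6,5): no bracket -> illegal
(7,1): flips 2 -> legal
(7,2): no bracket -> illegal
(7,3): no bracket -> illegal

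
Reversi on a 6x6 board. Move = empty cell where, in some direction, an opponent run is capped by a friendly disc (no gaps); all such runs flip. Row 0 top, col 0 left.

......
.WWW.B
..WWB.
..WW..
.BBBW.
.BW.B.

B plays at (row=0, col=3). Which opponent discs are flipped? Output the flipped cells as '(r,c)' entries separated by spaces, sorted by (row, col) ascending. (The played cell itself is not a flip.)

Dir NW: edge -> no flip
Dir N: edge -> no flip
Dir NE: edge -> no flip
Dir W: first cell '.' (not opp) -> no flip
Dir E: first cell '.' (not opp) -> no flip
Dir SW: opp run (1,2), next='.' -> no flip
Dir S: opp run (1,3) (2,3) (3,3) capped by B -> flip
Dir SE: first cell '.' (not opp) -> no flip

Answer: (1,3) (2,3) (3,3)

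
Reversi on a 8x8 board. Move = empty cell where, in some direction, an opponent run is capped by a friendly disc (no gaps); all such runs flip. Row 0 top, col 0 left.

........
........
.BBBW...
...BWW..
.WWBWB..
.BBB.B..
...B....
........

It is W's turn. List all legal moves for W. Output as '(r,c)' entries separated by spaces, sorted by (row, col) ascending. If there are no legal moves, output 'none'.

Answer: (1,1) (1,2) (2,0) (3,2) (4,6) (5,6) (6,0) (6,1) (6,2) (6,4) (6,5) (6,6) (7,4)

Derivation:
(1,0): no bracket -> illegal
(1,1): flips 2 -> legal
(1,2): flips 1 -> legal
(1,3): no bracket -> illegal
(1,4): no bracket -> illegal
(2,0): flips 3 -> legal
(3,0): no bracket -> illegal
(3,1): no bracket -> illegal
(3,2): flips 1 -> legal
(3,6): no bracket -> illegal
(4,0): no bracket -> illegal
(4,6): flips 1 -> legal
(5,0): no bracket -> illegal
(5,4): no bracket -> illegal
(5,6): flips 1 -> legal
(6,0): flips 1 -> legal
(6,1): flips 3 -> legal
(6,2): flips 2 -> legal
(6,4): flips 1 -> legal
(6,5): flips 2 -> legal
(6,6): flips 1 -> legal
(7,2): no bracket -> illegal
(7,3): no bracket -> illegal
(7,4): flips 2 -> legal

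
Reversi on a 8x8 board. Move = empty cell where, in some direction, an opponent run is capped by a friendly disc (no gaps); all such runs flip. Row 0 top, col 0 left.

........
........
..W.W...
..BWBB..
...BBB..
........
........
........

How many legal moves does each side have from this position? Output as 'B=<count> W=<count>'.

-- B to move --
(1,1): flips 2 -> legal
(1,2): flips 1 -> legal
(1,3): flips 1 -> legal
(1,4): flips 1 -> legal
(1,5): no bracket -> illegal
(2,1): no bracket -> illegal
(2,3): flips 1 -> legal
(2,5): no bracket -> illegal
(3,1): no bracket -> illegal
(4,2): no bracket -> illegal
B mobility = 5
-- W to move --
(2,1): no bracket -> illegal
(2,3): no bracket -> illegal
(2,5): no bracket -> illegal
(2,6): no bracket -> illegal
(3,1): flips 1 -> legal
(3,6): flips 2 -> legal
(4,1): no bracket -> illegal
(4,2): flips 1 -> legal
(4,6): flips 1 -> legal
(5,2): no bracket -> illegal
(5,3): flips 1 -> legal
(5,4): flips 2 -> legal
(5,5): flips 1 -> legal
(5,6): no bracket -> illegal
W mobility = 7

Answer: B=5 W=7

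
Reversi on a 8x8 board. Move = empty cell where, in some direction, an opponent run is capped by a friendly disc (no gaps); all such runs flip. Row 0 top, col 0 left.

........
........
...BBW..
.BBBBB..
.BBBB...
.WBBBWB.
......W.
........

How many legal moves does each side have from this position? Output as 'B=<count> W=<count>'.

-- B to move --
(1,4): no bracket -> illegal
(1,5): flips 1 -> legal
(1,6): flips 1 -> legal
(2,6): flips 1 -> legal
(3,6): no bracket -> illegal
(4,0): no bracket -> illegal
(4,5): no bracket -> illegal
(4,6): no bracket -> illegal
(5,0): flips 1 -> legal
(5,7): no bracket -> illegal
(6,0): flips 1 -> legal
(6,1): flips 1 -> legal
(6,2): no bracket -> illegal
(6,4): no bracket -> illegal
(6,5): no bracket -> illegal
(6,7): no bracket -> illegal
(7,5): no bracket -> illegal
(7,6): flips 1 -> legal
(7,7): flips 2 -> legal
B mobility = 8
-- W to move --
(1,2): no bracket -> illegal
(1,3): no bracket -> illegal
(1,4): no bracket -> illegal
(1,5): flips 3 -> legal
(2,0): no bracket -> illegal
(2,1): flips 2 -> legal
(2,2): flips 4 -> legal
(2,6): no bracket -> illegal
(3,0): no bracket -> illegal
(3,6): no bracket -> illegal
(4,0): no bracket -> illegal
(4,5): flips 1 -> legal
(4,6): flips 1 -> legal
(4,7): no bracket -> illegal
(5,0): no bracket -> illegal
(5,7): flips 1 -> legal
(6,1): flips 3 -> legal
(6,2): no bracket -> illegal
(6,3): no bracket -> illegal
(6,4): no bracket -> illegal
(6,5): no bracket -> illegal
(6,7): no bracket -> illegal
W mobility = 7

Answer: B=8 W=7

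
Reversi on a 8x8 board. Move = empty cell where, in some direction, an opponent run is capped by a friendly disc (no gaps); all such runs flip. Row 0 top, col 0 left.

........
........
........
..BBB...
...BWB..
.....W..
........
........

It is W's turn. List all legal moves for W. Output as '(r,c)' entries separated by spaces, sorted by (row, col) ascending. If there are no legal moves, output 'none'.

Answer: (2,2) (2,4) (3,5) (4,2) (4,6)

Derivation:
(2,1): no bracket -> illegal
(2,2): flips 1 -> legal
(2,3): no bracket -> illegal
(2,4): flips 1 -> legal
(2,5): no bracket -> illegal
(3,1): no bracket -> illegal
(3,5): flips 1 -> legal
(3,6): no bracket -> illegal
(4,1): no bracket -> illegal
(4,2): flips 1 -> legal
(4,6): flips 1 -> legal
(5,2): no bracket -> illegal
(5,3): no bracket -> illegal
(5,4): no bracket -> illegal
(5,6): no bracket -> illegal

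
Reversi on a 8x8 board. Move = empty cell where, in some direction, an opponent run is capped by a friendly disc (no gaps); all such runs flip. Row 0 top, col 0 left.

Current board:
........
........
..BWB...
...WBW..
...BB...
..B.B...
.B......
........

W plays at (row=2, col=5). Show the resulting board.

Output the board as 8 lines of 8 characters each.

Place W at (2,5); scan 8 dirs for brackets.
Dir NW: first cell '.' (not opp) -> no flip
Dir N: first cell '.' (not opp) -> no flip
Dir NE: first cell '.' (not opp) -> no flip
Dir W: opp run (2,4) capped by W -> flip
Dir E: first cell '.' (not opp) -> no flip
Dir SW: opp run (3,4) (4,3) (5,2) (6,1), next='.' -> no flip
Dir S: first cell 'W' (not opp) -> no flip
Dir SE: first cell '.' (not opp) -> no flip
All flips: (2,4)

Answer: ........
........
..BWWW..
...WBW..
...BB...
..B.B...
.B......
........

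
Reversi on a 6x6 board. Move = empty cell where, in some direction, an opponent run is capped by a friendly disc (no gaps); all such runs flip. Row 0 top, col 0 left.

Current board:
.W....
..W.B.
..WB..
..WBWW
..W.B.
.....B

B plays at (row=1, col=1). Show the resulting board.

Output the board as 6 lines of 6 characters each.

Answer: .W....
.BW.B.
..BB..
..WBWW
..W.B.
.....B

Derivation:
Place B at (1,1); scan 8 dirs for brackets.
Dir NW: first cell '.' (not opp) -> no flip
Dir N: opp run (0,1), next=edge -> no flip
Dir NE: first cell '.' (not opp) -> no flip
Dir W: first cell '.' (not opp) -> no flip
Dir E: opp run (1,2), next='.' -> no flip
Dir SW: first cell '.' (not opp) -> no flip
Dir S: first cell '.' (not opp) -> no flip
Dir SE: opp run (2,2) capped by B -> flip
All flips: (2,2)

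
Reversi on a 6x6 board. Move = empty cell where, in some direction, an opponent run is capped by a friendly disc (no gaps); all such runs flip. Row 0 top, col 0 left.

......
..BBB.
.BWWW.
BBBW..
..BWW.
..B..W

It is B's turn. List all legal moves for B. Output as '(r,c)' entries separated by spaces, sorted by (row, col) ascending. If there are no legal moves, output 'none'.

Answer: (1,5) (2,5) (3,4) (3,5) (4,5) (5,3) (5,4)

Derivation:
(1,1): no bracket -> illegal
(1,5): flips 2 -> legal
(2,5): flips 3 -> legal
(3,4): flips 4 -> legal
(3,5): flips 1 -> legal
(4,5): flips 2 -> legal
(5,3): flips 3 -> legal
(5,4): flips 1 -> legal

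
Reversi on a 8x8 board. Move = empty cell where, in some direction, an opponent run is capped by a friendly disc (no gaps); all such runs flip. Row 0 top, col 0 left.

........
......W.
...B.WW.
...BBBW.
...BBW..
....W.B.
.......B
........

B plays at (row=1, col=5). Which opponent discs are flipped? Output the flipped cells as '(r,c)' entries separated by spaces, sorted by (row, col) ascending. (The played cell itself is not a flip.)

Dir NW: first cell '.' (not opp) -> no flip
Dir N: first cell '.' (not opp) -> no flip
Dir NE: first cell '.' (not opp) -> no flip
Dir W: first cell '.' (not opp) -> no flip
Dir E: opp run (1,6), next='.' -> no flip
Dir SW: first cell '.' (not opp) -> no flip
Dir S: opp run (2,5) capped by B -> flip
Dir SE: opp run (2,6), next='.' -> no flip

Answer: (2,5)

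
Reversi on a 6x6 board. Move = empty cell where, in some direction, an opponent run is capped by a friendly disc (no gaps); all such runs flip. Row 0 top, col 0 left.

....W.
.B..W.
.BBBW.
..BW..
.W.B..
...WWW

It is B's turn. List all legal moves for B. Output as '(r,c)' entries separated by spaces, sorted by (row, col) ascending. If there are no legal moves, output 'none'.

Answer: (0,5) (2,5) (3,4) (4,4) (5,0)

Derivation:
(0,3): no bracket -> illegal
(0,5): flips 1 -> legal
(1,3): no bracket -> illegal
(1,5): no bracket -> illegal
(2,5): flips 1 -> legal
(3,0): no bracket -> illegal
(3,1): no bracket -> illegal
(3,4): flips 1 -> legal
(3,5): no bracket -> illegal
(4,0): no bracket -> illegal
(4,2): no bracket -> illegal
(4,4): flips 1 -> legal
(4,5): no bracket -> illegal
(5,0): flips 1 -> legal
(5,1): no bracket -> illegal
(5,2): no bracket -> illegal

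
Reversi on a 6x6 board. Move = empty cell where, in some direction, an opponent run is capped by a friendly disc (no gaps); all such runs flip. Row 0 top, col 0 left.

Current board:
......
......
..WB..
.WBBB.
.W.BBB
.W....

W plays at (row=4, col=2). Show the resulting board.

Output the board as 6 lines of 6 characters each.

Place W at (4,2); scan 8 dirs for brackets.
Dir NW: first cell 'W' (not opp) -> no flip
Dir N: opp run (3,2) capped by W -> flip
Dir NE: opp run (3,3), next='.' -> no flip
Dir W: first cell 'W' (not opp) -> no flip
Dir E: opp run (4,3) (4,4) (4,5), next=edge -> no flip
Dir SW: first cell 'W' (not opp) -> no flip
Dir S: first cell '.' (not opp) -> no flip
Dir SE: first cell '.' (not opp) -> no flip
All flips: (3,2)

Answer: ......
......
..WB..
.WWBB.
.WWBBB
.W....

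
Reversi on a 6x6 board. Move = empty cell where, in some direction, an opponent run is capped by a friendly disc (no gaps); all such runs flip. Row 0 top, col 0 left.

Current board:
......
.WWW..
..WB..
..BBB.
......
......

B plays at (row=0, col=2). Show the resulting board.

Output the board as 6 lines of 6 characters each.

Answer: ..B...
.WBW..
..BB..
..BBB.
......
......

Derivation:
Place B at (0,2); scan 8 dirs for brackets.
Dir NW: edge -> no flip
Dir N: edge -> no flip
Dir NE: edge -> no flip
Dir W: first cell '.' (not opp) -> no flip
Dir E: first cell '.' (not opp) -> no flip
Dir SW: opp run (1,1), next='.' -> no flip
Dir S: opp run (1,2) (2,2) capped by B -> flip
Dir SE: opp run (1,3), next='.' -> no flip
All flips: (1,2) (2,2)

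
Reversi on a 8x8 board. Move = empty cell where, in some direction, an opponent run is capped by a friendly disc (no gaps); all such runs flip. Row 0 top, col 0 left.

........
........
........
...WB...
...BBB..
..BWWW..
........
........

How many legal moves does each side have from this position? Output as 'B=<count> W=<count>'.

Answer: B=9 W=5

Derivation:
-- B to move --
(2,2): flips 1 -> legal
(2,3): flips 1 -> legal
(2,4): no bracket -> illegal
(3,2): flips 1 -> legal
(4,2): no bracket -> illegal
(4,6): no bracket -> illegal
(5,6): flips 3 -> legal
(6,2): flips 1 -> legal
(6,3): flips 2 -> legal
(6,4): flips 1 -> legal
(6,5): flips 2 -> legal
(6,6): flips 1 -> legal
B mobility = 9
-- W to move --
(2,3): no bracket -> illegal
(2,4): flips 2 -> legal
(2,5): no bracket -> illegal
(3,2): flips 1 -> legal
(3,5): flips 3 -> legal
(3,6): flips 1 -> legal
(4,1): no bracket -> illegal
(4,2): no bracket -> illegal
(4,6): no bracket -> illegal
(5,1): flips 1 -> legal
(5,6): no bracket -> illegal
(6,1): no bracket -> illegal
(6,2): no bracket -> illegal
(6,3): no bracket -> illegal
W mobility = 5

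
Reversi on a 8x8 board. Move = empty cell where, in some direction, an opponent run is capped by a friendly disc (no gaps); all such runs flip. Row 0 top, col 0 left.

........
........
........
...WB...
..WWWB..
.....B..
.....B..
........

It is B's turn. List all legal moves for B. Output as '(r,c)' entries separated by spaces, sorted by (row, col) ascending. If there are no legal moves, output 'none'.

Answer: (2,2) (3,2) (4,1) (5,2) (5,4)

Derivation:
(2,2): flips 2 -> legal
(2,3): no bracket -> illegal
(2,4): no bracket -> illegal
(3,1): no bracket -> illegal
(3,2): flips 1 -> legal
(3,5): no bracket -> illegal
(4,1): flips 3 -> legal
(5,1): no bracket -> illegal
(5,2): flips 1 -> legal
(5,3): no bracket -> illegal
(5,4): flips 1 -> legal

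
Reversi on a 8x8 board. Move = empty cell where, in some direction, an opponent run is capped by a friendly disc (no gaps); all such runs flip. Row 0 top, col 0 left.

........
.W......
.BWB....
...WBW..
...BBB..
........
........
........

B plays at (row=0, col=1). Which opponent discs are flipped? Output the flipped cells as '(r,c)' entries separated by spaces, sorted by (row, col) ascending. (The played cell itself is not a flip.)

Dir NW: edge -> no flip
Dir N: edge -> no flip
Dir NE: edge -> no flip
Dir W: first cell '.' (not opp) -> no flip
Dir E: first cell '.' (not opp) -> no flip
Dir SW: first cell '.' (not opp) -> no flip
Dir S: opp run (1,1) capped by B -> flip
Dir SE: first cell '.' (not opp) -> no flip

Answer: (1,1)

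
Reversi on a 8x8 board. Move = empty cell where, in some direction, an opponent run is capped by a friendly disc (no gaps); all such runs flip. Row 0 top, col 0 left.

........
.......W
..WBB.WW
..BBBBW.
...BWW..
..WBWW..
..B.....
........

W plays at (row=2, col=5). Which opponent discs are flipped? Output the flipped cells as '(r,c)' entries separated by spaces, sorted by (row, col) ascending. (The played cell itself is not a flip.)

Answer: (2,3) (2,4) (3,4) (3,5) (4,3)

Derivation:
Dir NW: first cell '.' (not opp) -> no flip
Dir N: first cell '.' (not opp) -> no flip
Dir NE: first cell '.' (not opp) -> no flip
Dir W: opp run (2,4) (2,3) capped by W -> flip
Dir E: first cell 'W' (not opp) -> no flip
Dir SW: opp run (3,4) (4,3) capped by W -> flip
Dir S: opp run (3,5) capped by W -> flip
Dir SE: first cell 'W' (not opp) -> no flip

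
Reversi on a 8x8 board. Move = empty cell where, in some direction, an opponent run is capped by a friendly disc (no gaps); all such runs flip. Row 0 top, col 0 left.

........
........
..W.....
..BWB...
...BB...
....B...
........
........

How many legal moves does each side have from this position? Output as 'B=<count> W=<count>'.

Answer: B=3 W=5

Derivation:
-- B to move --
(1,1): flips 2 -> legal
(1,2): flips 1 -> legal
(1,3): no bracket -> illegal
(2,1): no bracket -> illegal
(2,3): flips 1 -> legal
(2,4): no bracket -> illegal
(3,1): no bracket -> illegal
(4,2): no bracket -> illegal
B mobility = 3
-- W to move --
(2,1): no bracket -> illegal
(2,3): no bracket -> illegal
(2,4): no bracket -> illegal
(2,5): no bracket -> illegal
(3,1): flips 1 -> legal
(3,5): flips 1 -> legal
(4,1): no bracket -> illegal
(4,2): flips 1 -> legal
(4,5): no bracket -> illegal
(5,2): no bracket -> illegal
(5,3): flips 1 -> legal
(5,5): flips 1 -> legal
(6,3): no bracket -> illegal
(6,4): no bracket -> illegal
(6,5): no bracket -> illegal
W mobility = 5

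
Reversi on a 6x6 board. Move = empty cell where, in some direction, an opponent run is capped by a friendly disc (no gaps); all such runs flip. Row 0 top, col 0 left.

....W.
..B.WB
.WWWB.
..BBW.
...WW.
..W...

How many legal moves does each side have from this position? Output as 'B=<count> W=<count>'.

-- B to move --
(0,3): no bracket -> illegal
(0,5): flips 2 -> legal
(1,0): flips 1 -> legal
(1,1): flips 1 -> legal
(1,3): flips 2 -> legal
(2,0): flips 3 -> legal
(2,5): no bracket -> illegal
(3,0): flips 1 -> legal
(3,1): no bracket -> illegal
(3,5): flips 1 -> legal
(4,1): no bracket -> illegal
(4,2): no bracket -> illegal
(4,5): flips 2 -> legal
(5,1): no bracket -> illegal
(5,3): flips 1 -> legal
(5,4): flips 3 -> legal
(5,5): flips 1 -> legal
B mobility = 11
-- W to move --
(0,1): flips 1 -> legal
(0,2): flips 1 -> legal
(0,3): flips 1 -> legal
(0,5): no bracket -> illegal
(1,1): no bracket -> illegal
(1,3): no bracket -> illegal
(2,5): flips 1 -> legal
(3,1): flips 2 -> legal
(3,5): no bracket -> illegal
(4,1): flips 1 -> legal
(4,2): flips 1 -> legal
W mobility = 7

Answer: B=11 W=7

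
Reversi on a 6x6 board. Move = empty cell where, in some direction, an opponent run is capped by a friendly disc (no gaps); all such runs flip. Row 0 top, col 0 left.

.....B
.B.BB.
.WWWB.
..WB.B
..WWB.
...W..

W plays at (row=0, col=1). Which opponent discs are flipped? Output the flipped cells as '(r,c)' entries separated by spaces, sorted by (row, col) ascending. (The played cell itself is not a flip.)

Answer: (1,1)

Derivation:
Dir NW: edge -> no flip
Dir N: edge -> no flip
Dir NE: edge -> no flip
Dir W: first cell '.' (not opp) -> no flip
Dir E: first cell '.' (not opp) -> no flip
Dir SW: first cell '.' (not opp) -> no flip
Dir S: opp run (1,1) capped by W -> flip
Dir SE: first cell '.' (not opp) -> no flip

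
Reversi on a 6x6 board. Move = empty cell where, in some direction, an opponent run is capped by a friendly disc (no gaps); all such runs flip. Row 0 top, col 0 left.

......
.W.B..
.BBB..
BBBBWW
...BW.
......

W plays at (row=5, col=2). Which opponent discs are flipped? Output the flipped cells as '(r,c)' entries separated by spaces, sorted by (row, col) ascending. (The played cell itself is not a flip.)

Dir NW: first cell '.' (not opp) -> no flip
Dir N: first cell '.' (not opp) -> no flip
Dir NE: opp run (4,3) capped by W -> flip
Dir W: first cell '.' (not opp) -> no flip
Dir E: first cell '.' (not opp) -> no flip
Dir SW: edge -> no flip
Dir S: edge -> no flip
Dir SE: edge -> no flip

Answer: (4,3)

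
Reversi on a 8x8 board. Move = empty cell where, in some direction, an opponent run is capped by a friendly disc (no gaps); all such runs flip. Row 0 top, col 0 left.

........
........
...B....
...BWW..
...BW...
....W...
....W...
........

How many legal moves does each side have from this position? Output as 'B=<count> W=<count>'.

Answer: B=5 W=5

Derivation:
-- B to move --
(2,4): no bracket -> illegal
(2,5): flips 1 -> legal
(2,6): no bracket -> illegal
(3,6): flips 2 -> legal
(4,5): flips 2 -> legal
(4,6): no bracket -> illegal
(5,3): no bracket -> illegal
(5,5): flips 1 -> legal
(6,3): no bracket -> illegal
(6,5): flips 1 -> legal
(7,3): no bracket -> illegal
(7,4): no bracket -> illegal
(7,5): no bracket -> illegal
B mobility = 5
-- W to move --
(1,2): flips 1 -> legal
(1,3): no bracket -> illegal
(1,4): no bracket -> illegal
(2,2): flips 1 -> legal
(2,4): no bracket -> illegal
(3,2): flips 2 -> legal
(4,2): flips 1 -> legal
(5,2): flips 1 -> legal
(5,3): no bracket -> illegal
W mobility = 5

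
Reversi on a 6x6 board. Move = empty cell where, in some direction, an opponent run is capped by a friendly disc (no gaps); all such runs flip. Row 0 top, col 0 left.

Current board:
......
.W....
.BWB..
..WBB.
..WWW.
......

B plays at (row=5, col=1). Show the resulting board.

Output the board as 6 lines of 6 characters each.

Answer: ......
.W....
.BWB..
..WBB.
..BWW.
.B....

Derivation:
Place B at (5,1); scan 8 dirs for brackets.
Dir NW: first cell '.' (not opp) -> no flip
Dir N: first cell '.' (not opp) -> no flip
Dir NE: opp run (4,2) capped by B -> flip
Dir W: first cell '.' (not opp) -> no flip
Dir E: first cell '.' (not opp) -> no flip
Dir SW: edge -> no flip
Dir S: edge -> no flip
Dir SE: edge -> no flip
All flips: (4,2)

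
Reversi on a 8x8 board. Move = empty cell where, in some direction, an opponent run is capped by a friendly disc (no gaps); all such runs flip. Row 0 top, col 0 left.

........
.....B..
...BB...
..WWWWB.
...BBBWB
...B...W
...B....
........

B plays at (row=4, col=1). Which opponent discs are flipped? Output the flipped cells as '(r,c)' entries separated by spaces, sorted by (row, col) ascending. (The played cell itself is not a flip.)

Dir NW: first cell '.' (not opp) -> no flip
Dir N: first cell '.' (not opp) -> no flip
Dir NE: opp run (3,2) capped by B -> flip
Dir W: first cell '.' (not opp) -> no flip
Dir E: first cell '.' (not opp) -> no flip
Dir SW: first cell '.' (not opp) -> no flip
Dir S: first cell '.' (not opp) -> no flip
Dir SE: first cell '.' (not opp) -> no flip

Answer: (3,2)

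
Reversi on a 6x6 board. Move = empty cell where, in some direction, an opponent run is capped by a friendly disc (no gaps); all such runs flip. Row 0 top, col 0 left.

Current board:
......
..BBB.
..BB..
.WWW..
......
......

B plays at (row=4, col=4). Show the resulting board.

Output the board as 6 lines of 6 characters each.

Answer: ......
..BBB.
..BB..
.WWB..
....B.
......

Derivation:
Place B at (4,4); scan 8 dirs for brackets.
Dir NW: opp run (3,3) capped by B -> flip
Dir N: first cell '.' (not opp) -> no flip
Dir NE: first cell '.' (not opp) -> no flip
Dir W: first cell '.' (not opp) -> no flip
Dir E: first cell '.' (not opp) -> no flip
Dir SW: first cell '.' (not opp) -> no flip
Dir S: first cell '.' (not opp) -> no flip
Dir SE: first cell '.' (not opp) -> no flip
All flips: (3,3)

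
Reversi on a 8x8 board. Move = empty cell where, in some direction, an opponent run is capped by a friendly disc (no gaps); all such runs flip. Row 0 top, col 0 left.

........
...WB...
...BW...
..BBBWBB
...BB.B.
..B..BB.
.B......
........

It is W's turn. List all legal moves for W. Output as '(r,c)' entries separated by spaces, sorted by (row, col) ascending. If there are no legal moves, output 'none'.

(0,3): no bracket -> illegal
(0,4): flips 1 -> legal
(0,5): no bracket -> illegal
(1,2): no bracket -> illegal
(1,5): flips 1 -> legal
(2,1): no bracket -> illegal
(2,2): flips 1 -> legal
(2,5): no bracket -> illegal
(2,6): no bracket -> illegal
(2,7): no bracket -> illegal
(3,1): flips 3 -> legal
(4,1): no bracket -> illegal
(4,2): flips 1 -> legal
(4,5): no bracket -> illegal
(4,7): no bracket -> illegal
(5,0): no bracket -> illegal
(5,1): no bracket -> illegal
(5,3): flips 4 -> legal
(5,4): flips 2 -> legal
(5,7): flips 1 -> legal
(6,0): no bracket -> illegal
(6,2): no bracket -> illegal
(6,3): no bracket -> illegal
(6,4): no bracket -> illegal
(6,5): no bracket -> illegal
(6,6): no bracket -> illegal
(6,7): no bracket -> illegal
(7,0): no bracket -> illegal
(7,1): no bracket -> illegal
(7,2): no bracket -> illegal

Answer: (0,4) (1,5) (2,2) (3,1) (4,2) (5,3) (5,4) (5,7)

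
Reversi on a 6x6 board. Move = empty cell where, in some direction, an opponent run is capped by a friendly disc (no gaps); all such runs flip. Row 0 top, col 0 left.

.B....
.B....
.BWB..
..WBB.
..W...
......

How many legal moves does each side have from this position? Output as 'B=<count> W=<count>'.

-- B to move --
(1,2): no bracket -> illegal
(1,3): no bracket -> illegal
(3,1): flips 1 -> legal
(4,1): flips 1 -> legal
(4,3): flips 1 -> legal
(5,1): flips 1 -> legal
(5,2): no bracket -> illegal
(5,3): no bracket -> illegal
B mobility = 4
-- W to move --
(0,0): flips 1 -> legal
(0,2): no bracket -> illegal
(1,0): flips 1 -> legal
(1,2): no bracket -> illegal
(1,3): no bracket -> illegal
(1,4): flips 1 -> legal
(2,0): flips 1 -> legal
(2,4): flips 2 -> legal
(2,5): no bracket -> illegal
(3,0): no bracket -> illegal
(3,1): no bracket -> illegal
(3,5): flips 2 -> legal
(4,3): no bracket -> illegal
(4,4): flips 1 -> legal
(4,5): no bracket -> illegal
W mobility = 7

Answer: B=4 W=7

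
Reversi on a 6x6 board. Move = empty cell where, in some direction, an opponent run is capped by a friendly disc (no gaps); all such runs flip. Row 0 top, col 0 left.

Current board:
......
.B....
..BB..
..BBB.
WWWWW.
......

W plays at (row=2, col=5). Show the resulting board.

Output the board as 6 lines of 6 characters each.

Answer: ......
.B....
..BB.W
..BBW.
WWWWW.
......

Derivation:
Place W at (2,5); scan 8 dirs for brackets.
Dir NW: first cell '.' (not opp) -> no flip
Dir N: first cell '.' (not opp) -> no flip
Dir NE: edge -> no flip
Dir W: first cell '.' (not opp) -> no flip
Dir E: edge -> no flip
Dir SW: opp run (3,4) capped by W -> flip
Dir S: first cell '.' (not opp) -> no flip
Dir SE: edge -> no flip
All flips: (3,4)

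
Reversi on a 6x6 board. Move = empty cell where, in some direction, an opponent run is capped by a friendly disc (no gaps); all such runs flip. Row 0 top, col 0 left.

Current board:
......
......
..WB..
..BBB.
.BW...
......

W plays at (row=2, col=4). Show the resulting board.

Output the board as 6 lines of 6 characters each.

Answer: ......
......
..WWW.
..BWB.
.BW...
......

Derivation:
Place W at (2,4); scan 8 dirs for brackets.
Dir NW: first cell '.' (not opp) -> no flip
Dir N: first cell '.' (not opp) -> no flip
Dir NE: first cell '.' (not opp) -> no flip
Dir W: opp run (2,3) capped by W -> flip
Dir E: first cell '.' (not opp) -> no flip
Dir SW: opp run (3,3) capped by W -> flip
Dir S: opp run (3,4), next='.' -> no flip
Dir SE: first cell '.' (not opp) -> no flip
All flips: (2,3) (3,3)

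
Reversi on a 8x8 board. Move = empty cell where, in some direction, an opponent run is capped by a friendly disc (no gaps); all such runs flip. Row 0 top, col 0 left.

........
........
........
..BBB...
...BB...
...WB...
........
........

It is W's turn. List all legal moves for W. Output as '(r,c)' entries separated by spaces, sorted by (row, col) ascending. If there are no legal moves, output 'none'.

(2,1): no bracket -> illegal
(2,2): no bracket -> illegal
(2,3): flips 2 -> legal
(2,4): no bracket -> illegal
(2,5): no bracket -> illegal
(3,1): no bracket -> illegal
(3,5): flips 1 -> legal
(4,1): no bracket -> illegal
(4,2): no bracket -> illegal
(4,5): no bracket -> illegal
(5,2): no bracket -> illegal
(5,5): flips 1 -> legal
(6,3): no bracket -> illegal
(6,4): no bracket -> illegal
(6,5): no bracket -> illegal

Answer: (2,3) (3,5) (5,5)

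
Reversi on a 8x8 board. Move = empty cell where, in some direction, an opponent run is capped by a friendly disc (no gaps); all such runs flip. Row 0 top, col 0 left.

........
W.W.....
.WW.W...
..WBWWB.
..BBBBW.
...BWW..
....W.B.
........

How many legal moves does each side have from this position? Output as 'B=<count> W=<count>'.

-- B to move --
(0,0): no bracket -> illegal
(0,1): no bracket -> illegal
(0,2): flips 3 -> legal
(0,3): no bracket -> illegal
(1,1): flips 1 -> legal
(1,3): no bracket -> illegal
(1,4): flips 2 -> legal
(1,5): flips 1 -> legal
(2,0): no bracket -> illegal
(2,3): flips 1 -> legal
(2,5): flips 2 -> legal
(2,6): flips 1 -> legal
(3,0): no bracket -> illegal
(3,1): flips 1 -> legal
(3,7): no bracket -> illegal
(4,1): no bracket -> illegal
(4,7): flips 1 -> legal
(5,6): flips 3 -> legal
(5,7): no bracket -> illegal
(6,3): flips 1 -> legal
(6,5): flips 2 -> legal
(7,3): no bracket -> illegal
(7,4): flips 2 -> legal
(7,5): flips 1 -> legal
B mobility = 14
-- W to move --
(2,3): no bracket -> illegal
(2,5): no bracket -> illegal
(2,6): flips 1 -> legal
(2,7): flips 2 -> legal
(3,1): flips 2 -> legal
(3,7): flips 1 -> legal
(4,1): flips 4 -> legal
(4,7): no bracket -> illegal
(5,1): flips 2 -> legal
(5,2): flips 3 -> legal
(5,6): flips 1 -> legal
(5,7): no bracket -> illegal
(6,2): flips 2 -> legal
(6,3): no bracket -> illegal
(6,5): no bracket -> illegal
(6,7): no bracket -> illegal
(7,5): no bracket -> illegal
(7,6): no bracket -> illegal
(7,7): flips 1 -> legal
W mobility = 10

Answer: B=14 W=10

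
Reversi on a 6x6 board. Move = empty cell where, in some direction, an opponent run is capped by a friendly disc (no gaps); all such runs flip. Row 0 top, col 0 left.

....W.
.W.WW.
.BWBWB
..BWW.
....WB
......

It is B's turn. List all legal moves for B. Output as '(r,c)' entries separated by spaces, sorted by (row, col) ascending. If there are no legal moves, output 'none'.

Answer: (0,1) (0,3) (0,5) (1,2) (3,5) (4,3)

Derivation:
(0,0): no bracket -> illegal
(0,1): flips 1 -> legal
(0,2): no bracket -> illegal
(0,3): flips 2 -> legal
(0,5): flips 1 -> legal
(1,0): no bracket -> illegal
(1,2): flips 1 -> legal
(1,5): no bracket -> illegal
(2,0): no bracket -> illegal
(3,1): no bracket -> illegal
(3,5): flips 2 -> legal
(4,2): no bracket -> illegal
(4,3): flips 3 -> legal
(5,3): no bracket -> illegal
(5,4): no bracket -> illegal
(5,5): no bracket -> illegal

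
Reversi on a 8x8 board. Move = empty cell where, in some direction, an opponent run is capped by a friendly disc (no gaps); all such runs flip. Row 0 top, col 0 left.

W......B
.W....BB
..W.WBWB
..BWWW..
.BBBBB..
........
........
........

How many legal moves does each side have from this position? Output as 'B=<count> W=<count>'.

-- B to move --
(0,1): no bracket -> illegal
(0,2): no bracket -> illegal
(1,0): no bracket -> illegal
(1,2): flips 1 -> legal
(1,3): no bracket -> illegal
(1,4): flips 2 -> legal
(1,5): flips 2 -> legal
(2,0): no bracket -> illegal
(2,1): no bracket -> illegal
(2,3): flips 3 -> legal
(3,1): no bracket -> illegal
(3,6): flips 4 -> legal
(3,7): no bracket -> illegal
(4,6): no bracket -> illegal
B mobility = 5
-- W to move --
(0,5): no bracket -> illegal
(0,6): flips 1 -> legal
(1,4): no bracket -> illegal
(1,5): flips 1 -> legal
(2,1): no bracket -> illegal
(2,3): no bracket -> illegal
(3,0): no bracket -> illegal
(3,1): flips 1 -> legal
(3,6): no bracket -> illegal
(3,7): no bracket -> illegal
(4,0): no bracket -> illegal
(4,6): no bracket -> illegal
(5,0): no bracket -> illegal
(5,1): flips 1 -> legal
(5,2): flips 3 -> legal
(5,3): flips 2 -> legal
(5,4): flips 1 -> legal
(5,5): flips 2 -> legal
(5,6): flips 1 -> legal
W mobility = 9

Answer: B=5 W=9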